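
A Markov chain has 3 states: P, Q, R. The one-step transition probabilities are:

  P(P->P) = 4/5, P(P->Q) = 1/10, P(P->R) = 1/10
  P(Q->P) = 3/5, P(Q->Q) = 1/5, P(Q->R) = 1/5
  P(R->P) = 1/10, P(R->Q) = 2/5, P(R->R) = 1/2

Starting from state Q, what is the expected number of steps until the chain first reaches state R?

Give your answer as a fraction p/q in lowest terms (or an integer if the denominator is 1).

Let h_i = expected steps to first reach R from state i.
Boundary: h_R = 0.
First-step equations for the other states:
  h_P = 1 + 4/5*h_P + 1/10*h_Q + 1/10*h_R
  h_Q = 1 + 3/5*h_P + 1/5*h_Q + 1/5*h_R

Substituting h_R = 0 and rearranging gives the linear system (I - Q) h = 1:
  [1/5, -1/10] . (h_P, h_Q) = 1
  [-3/5, 4/5] . (h_P, h_Q) = 1

Solving yields:
  h_P = 9
  h_Q = 8

Starting state is Q, so the expected hitting time is h_Q = 8.

Answer: 8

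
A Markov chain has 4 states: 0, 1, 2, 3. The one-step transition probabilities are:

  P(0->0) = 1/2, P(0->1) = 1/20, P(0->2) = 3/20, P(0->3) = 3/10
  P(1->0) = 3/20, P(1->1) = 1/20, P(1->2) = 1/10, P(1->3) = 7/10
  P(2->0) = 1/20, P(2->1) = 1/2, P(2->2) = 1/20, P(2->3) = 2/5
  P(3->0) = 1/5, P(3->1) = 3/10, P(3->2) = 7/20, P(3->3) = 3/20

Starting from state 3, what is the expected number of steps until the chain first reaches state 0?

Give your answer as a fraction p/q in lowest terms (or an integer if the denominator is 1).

Let h_i = expected steps to first reach 0 from state i.
Boundary: h_0 = 0.
First-step equations for the other states:
  h_1 = 1 + 3/20*h_0 + 1/20*h_1 + 1/10*h_2 + 7/10*h_3
  h_2 = 1 + 1/20*h_0 + 1/2*h_1 + 1/20*h_2 + 2/5*h_3
  h_3 = 1 + 1/5*h_0 + 3/10*h_1 + 7/20*h_2 + 3/20*h_3

Substituting h_0 = 0 and rearranging gives the linear system (I - Q) h = 1:
  [19/20, -1/10, -7/10] . (h_1, h_2, h_3) = 1
  [-1/2, 19/20, -2/5] . (h_1, h_2, h_3) = 1
  [-3/10, -7/20, 17/20] . (h_1, h_2, h_3) = 1

Solving yields:
  h_1 = 4540/687
  h_2 = 14980/2061
  h_3 = 13400/2061

Starting state is 3, so the expected hitting time is h_3 = 13400/2061.

Answer: 13400/2061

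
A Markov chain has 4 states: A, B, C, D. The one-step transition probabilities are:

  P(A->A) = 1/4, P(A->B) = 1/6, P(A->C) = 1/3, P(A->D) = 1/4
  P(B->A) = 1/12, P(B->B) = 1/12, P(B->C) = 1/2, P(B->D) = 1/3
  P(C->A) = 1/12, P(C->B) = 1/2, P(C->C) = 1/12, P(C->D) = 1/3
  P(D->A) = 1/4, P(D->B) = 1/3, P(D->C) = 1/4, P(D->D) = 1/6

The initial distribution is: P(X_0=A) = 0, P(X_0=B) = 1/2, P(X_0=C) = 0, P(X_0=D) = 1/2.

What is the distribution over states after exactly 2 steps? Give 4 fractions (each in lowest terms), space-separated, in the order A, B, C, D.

Propagating the distribution step by step (d_{t+1} = d_t * P):
d_0 = (A=0, B=1/2, C=0, D=1/2)
  d_1[A] = 0*1/4 + 1/2*1/12 + 0*1/12 + 1/2*1/4 = 1/6
  d_1[B] = 0*1/6 + 1/2*1/12 + 0*1/2 + 1/2*1/3 = 5/24
  d_1[C] = 0*1/3 + 1/2*1/2 + 0*1/12 + 1/2*1/4 = 3/8
  d_1[D] = 0*1/4 + 1/2*1/3 + 0*1/3 + 1/2*1/6 = 1/4
d_1 = (A=1/6, B=5/24, C=3/8, D=1/4)
  d_2[A] = 1/6*1/4 + 5/24*1/12 + 3/8*1/12 + 1/4*1/4 = 11/72
  d_2[B] = 1/6*1/6 + 5/24*1/12 + 3/8*1/2 + 1/4*1/3 = 91/288
  d_2[C] = 1/6*1/3 + 5/24*1/2 + 3/8*1/12 + 1/4*1/4 = 73/288
  d_2[D] = 1/6*1/4 + 5/24*1/3 + 3/8*1/3 + 1/4*1/6 = 5/18
d_2 = (A=11/72, B=91/288, C=73/288, D=5/18)

Answer: 11/72 91/288 73/288 5/18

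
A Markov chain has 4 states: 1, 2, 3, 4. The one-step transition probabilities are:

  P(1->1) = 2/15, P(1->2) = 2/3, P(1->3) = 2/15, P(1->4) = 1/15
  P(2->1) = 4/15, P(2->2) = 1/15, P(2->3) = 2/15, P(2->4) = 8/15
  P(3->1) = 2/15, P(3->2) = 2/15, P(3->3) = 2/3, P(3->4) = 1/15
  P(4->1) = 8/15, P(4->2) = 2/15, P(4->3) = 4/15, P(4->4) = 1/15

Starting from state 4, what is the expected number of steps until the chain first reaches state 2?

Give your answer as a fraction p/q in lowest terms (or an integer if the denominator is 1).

Answer: 295/82

Derivation:
Let h_i = expected steps to first reach 2 from state i.
Boundary: h_2 = 0.
First-step equations for the other states:
  h_1 = 1 + 2/15*h_1 + 2/3*h_2 + 2/15*h_3 + 1/15*h_4
  h_3 = 1 + 2/15*h_1 + 2/15*h_2 + 2/3*h_3 + 1/15*h_4
  h_4 = 1 + 8/15*h_1 + 2/15*h_2 + 4/15*h_3 + 1/15*h_4

Substituting h_2 = 0 and rearranging gives the linear system (I - Q) h = 1:
  [13/15, -2/15, -1/15] . (h_1, h_3, h_4) = 1
  [-2/15, 1/3, -1/15] . (h_1, h_3, h_4) = 1
  [-8/15, -4/15, 14/15] . (h_1, h_3, h_4) = 1

Solving yields:
  h_1 = 175/82
  h_3 = 375/82
  h_4 = 295/82

Starting state is 4, so the expected hitting time is h_4 = 295/82.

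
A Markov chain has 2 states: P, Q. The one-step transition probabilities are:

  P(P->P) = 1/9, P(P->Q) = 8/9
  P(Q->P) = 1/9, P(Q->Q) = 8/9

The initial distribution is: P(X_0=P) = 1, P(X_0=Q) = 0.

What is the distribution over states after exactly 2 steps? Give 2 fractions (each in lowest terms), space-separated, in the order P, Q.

Answer: 1/9 8/9

Derivation:
Propagating the distribution step by step (d_{t+1} = d_t * P):
d_0 = (P=1, Q=0)
  d_1[P] = 1*1/9 + 0*1/9 = 1/9
  d_1[Q] = 1*8/9 + 0*8/9 = 8/9
d_1 = (P=1/9, Q=8/9)
  d_2[P] = 1/9*1/9 + 8/9*1/9 = 1/9
  d_2[Q] = 1/9*8/9 + 8/9*8/9 = 8/9
d_2 = (P=1/9, Q=8/9)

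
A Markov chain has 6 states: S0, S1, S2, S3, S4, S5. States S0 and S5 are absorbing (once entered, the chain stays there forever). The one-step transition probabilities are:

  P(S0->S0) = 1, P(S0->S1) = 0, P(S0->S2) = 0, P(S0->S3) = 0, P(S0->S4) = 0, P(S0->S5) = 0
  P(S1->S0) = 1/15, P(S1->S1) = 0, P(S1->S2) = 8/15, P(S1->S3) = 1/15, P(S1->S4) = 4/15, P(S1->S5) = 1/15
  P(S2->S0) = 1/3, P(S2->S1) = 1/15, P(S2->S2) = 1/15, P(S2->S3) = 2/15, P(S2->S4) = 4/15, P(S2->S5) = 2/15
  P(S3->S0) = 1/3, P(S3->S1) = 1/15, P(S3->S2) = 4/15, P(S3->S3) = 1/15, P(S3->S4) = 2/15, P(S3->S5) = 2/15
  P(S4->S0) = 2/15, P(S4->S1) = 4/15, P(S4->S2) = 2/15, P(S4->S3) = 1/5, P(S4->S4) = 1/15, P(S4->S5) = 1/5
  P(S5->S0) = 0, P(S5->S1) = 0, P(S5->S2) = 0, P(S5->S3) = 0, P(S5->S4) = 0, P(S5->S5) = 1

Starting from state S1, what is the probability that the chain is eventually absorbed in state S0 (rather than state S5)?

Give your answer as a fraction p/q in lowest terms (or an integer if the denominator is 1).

Let a_i = P(absorbed in S0 | start in state i).
Boundary conditions: a_S0 = 1, a_S5 = 0.
For each transient state i, a_i = sum_j P(i->j) * a_j:
  a_S1 = 1/15*a_S0 + 0*a_S1 + 8/15*a_S2 + 1/15*a_S3 + 4/15*a_S4 + 1/15*a_S5
  a_S2 = 1/3*a_S0 + 1/15*a_S1 + 1/15*a_S2 + 2/15*a_S3 + 4/15*a_S4 + 2/15*a_S5
  a_S3 = 1/3*a_S0 + 1/15*a_S1 + 4/15*a_S2 + 1/15*a_S3 + 2/15*a_S4 + 2/15*a_S5
  a_S4 = 2/15*a_S0 + 4/15*a_S1 + 2/15*a_S2 + 1/5*a_S3 + 1/15*a_S4 + 1/5*a_S5

Substituting a_S0 = 1 and a_S5 = 0, rearrange to (I - Q) a = r where r[i] = P(i -> S0):
  [1, -8/15, -1/15, -4/15] . (a_S1, a_S2, a_S3, a_S4) = 1/15
  [-1/15, 14/15, -2/15, -4/15] . (a_S1, a_S2, a_S3, a_S4) = 1/3
  [-1/15, -4/15, 14/15, -2/15] . (a_S1, a_S2, a_S3, a_S4) = 1/3
  [-4/15, -2/15, -1/5, 14/15] . (a_S1, a_S2, a_S3, a_S4) = 2/15

Solving yields:
  a_S1 = 4273/7041
  a_S2 = 4601/7041
  a_S3 = 4690/7041
  a_S4 = 3889/7041

Starting state is S1, so the absorption probability is a_S1 = 4273/7041.

Answer: 4273/7041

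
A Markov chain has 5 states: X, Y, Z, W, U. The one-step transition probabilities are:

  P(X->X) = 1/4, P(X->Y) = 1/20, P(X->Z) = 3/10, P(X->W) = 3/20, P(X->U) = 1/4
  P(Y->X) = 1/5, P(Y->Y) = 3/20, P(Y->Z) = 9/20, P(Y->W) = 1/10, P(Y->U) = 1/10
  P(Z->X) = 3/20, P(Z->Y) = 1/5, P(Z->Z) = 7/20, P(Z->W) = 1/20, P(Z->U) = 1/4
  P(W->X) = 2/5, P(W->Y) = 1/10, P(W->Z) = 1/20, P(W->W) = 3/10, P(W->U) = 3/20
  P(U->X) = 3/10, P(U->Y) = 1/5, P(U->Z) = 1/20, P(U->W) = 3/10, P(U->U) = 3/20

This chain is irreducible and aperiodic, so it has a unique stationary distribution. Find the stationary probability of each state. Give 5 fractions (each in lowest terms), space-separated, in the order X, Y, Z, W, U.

Answer: 15943/62579 8605/62579 1371/5689 10891/62579 12059/62579

Derivation:
The stationary distribution satisfies pi = pi * P, i.e.:
  pi_X = 1/4*pi_X + 1/5*pi_Y + 3/20*pi_Z + 2/5*pi_W + 3/10*pi_U
  pi_Y = 1/20*pi_X + 3/20*pi_Y + 1/5*pi_Z + 1/10*pi_W + 1/5*pi_U
  pi_Z = 3/10*pi_X + 9/20*pi_Y + 7/20*pi_Z + 1/20*pi_W + 1/20*pi_U
  pi_W = 3/20*pi_X + 1/10*pi_Y + 1/20*pi_Z + 3/10*pi_W + 3/10*pi_U
  pi_U = 1/4*pi_X + 1/10*pi_Y + 1/4*pi_Z + 3/20*pi_W + 3/20*pi_U
with normalization: pi_X + pi_Y + pi_Z + pi_W + pi_U = 1.

Using the first 4 balance equations plus normalization, the linear system A*pi = b is:
  [-3/4, 1/5, 3/20, 2/5, 3/10] . pi = 0
  [1/20, -17/20, 1/5, 1/10, 1/5] . pi = 0
  [3/10, 9/20, -13/20, 1/20, 1/20] . pi = 0
  [3/20, 1/10, 1/20, -7/10, 3/10] . pi = 0
  [1, 1, 1, 1, 1] . pi = 1

Solving yields:
  pi_X = 15943/62579
  pi_Y = 8605/62579
  pi_Z = 1371/5689
  pi_W = 10891/62579
  pi_U = 12059/62579

Verification (pi * P):
  15943/62579*1/4 + 8605/62579*1/5 + 1371/5689*3/20 + 10891/62579*2/5 + 12059/62579*3/10 = 15943/62579 = pi_X  (ok)
  15943/62579*1/20 + 8605/62579*3/20 + 1371/5689*1/5 + 10891/62579*1/10 + 12059/62579*1/5 = 8605/62579 = pi_Y  (ok)
  15943/62579*3/10 + 8605/62579*9/20 + 1371/5689*7/20 + 10891/62579*1/20 + 12059/62579*1/20 = 1371/5689 = pi_Z  (ok)
  15943/62579*3/20 + 8605/62579*1/10 + 1371/5689*1/20 + 10891/62579*3/10 + 12059/62579*3/10 = 10891/62579 = pi_W  (ok)
  15943/62579*1/4 + 8605/62579*1/10 + 1371/5689*1/4 + 10891/62579*3/20 + 12059/62579*3/20 = 12059/62579 = pi_U  (ok)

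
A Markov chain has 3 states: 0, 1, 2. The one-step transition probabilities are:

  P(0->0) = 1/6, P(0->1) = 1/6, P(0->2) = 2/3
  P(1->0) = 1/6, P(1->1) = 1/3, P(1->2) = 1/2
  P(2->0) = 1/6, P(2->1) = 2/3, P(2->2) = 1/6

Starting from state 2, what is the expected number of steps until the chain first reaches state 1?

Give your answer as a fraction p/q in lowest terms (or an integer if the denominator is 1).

Answer: 12/7

Derivation:
Let h_i = expected steps to first reach 1 from state i.
Boundary: h_1 = 0.
First-step equations for the other states:
  h_0 = 1 + 1/6*h_0 + 1/6*h_1 + 2/3*h_2
  h_2 = 1 + 1/6*h_0 + 2/3*h_1 + 1/6*h_2

Substituting h_1 = 0 and rearranging gives the linear system (I - Q) h = 1:
  [5/6, -2/3] . (h_0, h_2) = 1
  [-1/6, 5/6] . (h_0, h_2) = 1

Solving yields:
  h_0 = 18/7
  h_2 = 12/7

Starting state is 2, so the expected hitting time is h_2 = 12/7.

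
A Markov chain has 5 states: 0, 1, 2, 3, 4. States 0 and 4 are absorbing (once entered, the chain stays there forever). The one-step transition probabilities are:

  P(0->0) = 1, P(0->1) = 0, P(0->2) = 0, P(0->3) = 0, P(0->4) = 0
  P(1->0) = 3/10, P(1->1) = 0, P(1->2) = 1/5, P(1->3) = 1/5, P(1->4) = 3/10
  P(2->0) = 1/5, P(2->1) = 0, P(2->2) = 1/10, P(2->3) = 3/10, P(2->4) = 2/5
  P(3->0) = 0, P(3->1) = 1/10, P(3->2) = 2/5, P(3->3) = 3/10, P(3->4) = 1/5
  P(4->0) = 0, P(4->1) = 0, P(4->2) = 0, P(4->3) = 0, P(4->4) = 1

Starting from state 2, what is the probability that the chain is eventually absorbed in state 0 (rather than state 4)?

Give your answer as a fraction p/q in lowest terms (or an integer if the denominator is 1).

Answer: 145/486

Derivation:
Let a_i = P(absorbed in 0 | start in state i).
Boundary conditions: a_0 = 1, a_4 = 0.
For each transient state i, a_i = sum_j P(i->j) * a_j:
  a_1 = 3/10*a_0 + 0*a_1 + 1/5*a_2 + 1/5*a_3 + 3/10*a_4
  a_2 = 1/5*a_0 + 0*a_1 + 1/10*a_2 + 3/10*a_3 + 2/5*a_4
  a_3 = 0*a_0 + 1/10*a_1 + 2/5*a_2 + 3/10*a_3 + 1/5*a_4

Substituting a_0 = 1 and a_4 = 0, rearrange to (I - Q) a = r where r[i] = P(i -> 0):
  [1, -1/5, -1/5] . (a_1, a_2, a_3) = 3/10
  [0, 9/10, -3/10] . (a_1, a_2, a_3) = 1/5
  [-1/10, -2/5, 7/10] . (a_1, a_2, a_3) = 0

Solving yields:
  a_1 = 197/486
  a_2 = 145/486
  a_3 = 37/162

Starting state is 2, so the absorption probability is a_2 = 145/486.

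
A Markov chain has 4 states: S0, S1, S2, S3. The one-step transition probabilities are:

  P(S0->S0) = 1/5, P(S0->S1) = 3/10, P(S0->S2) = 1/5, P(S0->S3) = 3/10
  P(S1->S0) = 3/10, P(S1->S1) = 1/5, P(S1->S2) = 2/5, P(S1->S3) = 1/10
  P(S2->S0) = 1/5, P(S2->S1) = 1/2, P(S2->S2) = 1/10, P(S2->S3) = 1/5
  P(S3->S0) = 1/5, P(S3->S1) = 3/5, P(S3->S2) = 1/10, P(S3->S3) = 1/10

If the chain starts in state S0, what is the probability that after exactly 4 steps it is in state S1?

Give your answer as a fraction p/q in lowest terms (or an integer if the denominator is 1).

Computing P^4 by repeated multiplication:
P^1 =
  S0: [1/5, 3/10, 1/5, 3/10]
  S1: [3/10, 1/5, 2/5, 1/10]
  S2: [1/5, 1/2, 1/10, 1/5]
  S3: [1/5, 3/5, 1/10, 1/10]
P^2 =
  S0: [23/100, 2/5, 21/100, 4/25]
  S1: [11/50, 39/100, 19/100, 1/5]
  S2: [1/4, 33/100, 27/100, 3/20]
  S3: [13/50, 29/100, 3/10, 3/20]
P^3 =
  S0: [6/25, 7/20, 243/1000, 167/1000]
  S1: [239/1000, 359/1000, 239/1000, 163/1000]
  S2: [233/1000, 183/500, 28/125, 177/1000]
  S3: [229/1000, 47/125, 213/1000, 91/500]
P^4 =
  S0: [47/200, 3637/10000, 229/1000, 1723/10000]
  S1: [2359/10000, 451/1250, 579/2500, 1717/10000]
  S2: [1183/5000, 3613/10000, 2331/10000, 169/1000]
  S3: [297/1250, 899/2500, 2357/10000, 1671/10000]

(P^4)[S0 -> S1] = 3637/10000

Answer: 3637/10000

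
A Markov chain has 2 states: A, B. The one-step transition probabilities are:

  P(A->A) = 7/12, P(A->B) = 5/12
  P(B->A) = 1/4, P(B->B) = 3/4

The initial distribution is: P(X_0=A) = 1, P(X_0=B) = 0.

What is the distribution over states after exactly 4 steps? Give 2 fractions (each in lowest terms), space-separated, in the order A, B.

Answer: 31/81 50/81

Derivation:
Propagating the distribution step by step (d_{t+1} = d_t * P):
d_0 = (A=1, B=0)
  d_1[A] = 1*7/12 + 0*1/4 = 7/12
  d_1[B] = 1*5/12 + 0*3/4 = 5/12
d_1 = (A=7/12, B=5/12)
  d_2[A] = 7/12*7/12 + 5/12*1/4 = 4/9
  d_2[B] = 7/12*5/12 + 5/12*3/4 = 5/9
d_2 = (A=4/9, B=5/9)
  d_3[A] = 4/9*7/12 + 5/9*1/4 = 43/108
  d_3[B] = 4/9*5/12 + 5/9*3/4 = 65/108
d_3 = (A=43/108, B=65/108)
  d_4[A] = 43/108*7/12 + 65/108*1/4 = 31/81
  d_4[B] = 43/108*5/12 + 65/108*3/4 = 50/81
d_4 = (A=31/81, B=50/81)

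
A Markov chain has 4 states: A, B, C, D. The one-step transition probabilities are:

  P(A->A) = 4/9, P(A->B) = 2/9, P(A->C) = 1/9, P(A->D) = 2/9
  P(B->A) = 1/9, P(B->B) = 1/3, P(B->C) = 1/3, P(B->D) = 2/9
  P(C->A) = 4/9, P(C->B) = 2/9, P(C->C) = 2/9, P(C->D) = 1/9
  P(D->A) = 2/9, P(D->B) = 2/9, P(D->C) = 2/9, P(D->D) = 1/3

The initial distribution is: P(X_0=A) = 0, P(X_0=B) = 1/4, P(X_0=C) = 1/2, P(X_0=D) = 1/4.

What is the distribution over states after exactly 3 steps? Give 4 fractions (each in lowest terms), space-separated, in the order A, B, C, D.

Propagating the distribution step by step (d_{t+1} = d_t * P):
d_0 = (A=0, B=1/4, C=1/2, D=1/4)
  d_1[A] = 0*4/9 + 1/4*1/9 + 1/2*4/9 + 1/4*2/9 = 11/36
  d_1[B] = 0*2/9 + 1/4*1/3 + 1/2*2/9 + 1/4*2/9 = 1/4
  d_1[C] = 0*1/9 + 1/4*1/3 + 1/2*2/9 + 1/4*2/9 = 1/4
  d_1[D] = 0*2/9 + 1/4*2/9 + 1/2*1/9 + 1/4*1/3 = 7/36
d_1 = (A=11/36, B=1/4, C=1/4, D=7/36)
  d_2[A] = 11/36*4/9 + 1/4*1/9 + 1/4*4/9 + 7/36*2/9 = 103/324
  d_2[B] = 11/36*2/9 + 1/4*1/3 + 1/4*2/9 + 7/36*2/9 = 1/4
  d_2[C] = 11/36*1/9 + 1/4*1/3 + 1/4*2/9 + 7/36*2/9 = 35/162
  d_2[D] = 11/36*2/9 + 1/4*2/9 + 1/4*1/9 + 7/36*1/3 = 35/162
d_2 = (A=103/324, B=1/4, C=35/162, D=35/162)
  d_3[A] = 103/324*4/9 + 1/4*1/9 + 35/162*4/9 + 35/162*2/9 = 913/2916
  d_3[B] = 103/324*2/9 + 1/4*1/3 + 35/162*2/9 + 35/162*2/9 = 1/4
  d_3[C] = 103/324*1/9 + 1/4*1/3 + 35/162*2/9 + 35/162*2/9 = 313/1458
  d_3[D] = 103/324*2/9 + 1/4*2/9 + 35/162*1/9 + 35/162*1/3 = 2/9
d_3 = (A=913/2916, B=1/4, C=313/1458, D=2/9)

Answer: 913/2916 1/4 313/1458 2/9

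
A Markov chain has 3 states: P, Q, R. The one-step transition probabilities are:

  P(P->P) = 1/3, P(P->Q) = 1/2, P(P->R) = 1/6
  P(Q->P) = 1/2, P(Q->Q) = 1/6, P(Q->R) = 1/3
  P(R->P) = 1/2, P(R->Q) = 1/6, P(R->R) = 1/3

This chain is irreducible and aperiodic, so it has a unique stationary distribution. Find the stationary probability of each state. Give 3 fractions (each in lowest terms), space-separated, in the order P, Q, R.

Answer: 3/7 13/42 11/42

Derivation:
The stationary distribution satisfies pi = pi * P, i.e.:
  pi_P = 1/3*pi_P + 1/2*pi_Q + 1/2*pi_R
  pi_Q = 1/2*pi_P + 1/6*pi_Q + 1/6*pi_R
  pi_R = 1/6*pi_P + 1/3*pi_Q + 1/3*pi_R
with normalization: pi_P + pi_Q + pi_R = 1.

Using the first 2 balance equations plus normalization, the linear system A*pi = b is:
  [-2/3, 1/2, 1/2] . pi = 0
  [1/2, -5/6, 1/6] . pi = 0
  [1, 1, 1] . pi = 1

Solving yields:
  pi_P = 3/7
  pi_Q = 13/42
  pi_R = 11/42

Verification (pi * P):
  3/7*1/3 + 13/42*1/2 + 11/42*1/2 = 3/7 = pi_P  (ok)
  3/7*1/2 + 13/42*1/6 + 11/42*1/6 = 13/42 = pi_Q  (ok)
  3/7*1/6 + 13/42*1/3 + 11/42*1/3 = 11/42 = pi_R  (ok)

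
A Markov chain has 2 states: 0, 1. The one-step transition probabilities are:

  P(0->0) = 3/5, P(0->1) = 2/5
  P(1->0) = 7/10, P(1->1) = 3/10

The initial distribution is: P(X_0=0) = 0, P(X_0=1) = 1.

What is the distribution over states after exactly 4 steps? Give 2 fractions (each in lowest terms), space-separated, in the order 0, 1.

Propagating the distribution step by step (d_{t+1} = d_t * P):
d_0 = (0=0, 1=1)
  d_1[0] = 0*3/5 + 1*7/10 = 7/10
  d_1[1] = 0*2/5 + 1*3/10 = 3/10
d_1 = (0=7/10, 1=3/10)
  d_2[0] = 7/10*3/5 + 3/10*7/10 = 63/100
  d_2[1] = 7/10*2/5 + 3/10*3/10 = 37/100
d_2 = (0=63/100, 1=37/100)
  d_3[0] = 63/100*3/5 + 37/100*7/10 = 637/1000
  d_3[1] = 63/100*2/5 + 37/100*3/10 = 363/1000
d_3 = (0=637/1000, 1=363/1000)
  d_4[0] = 637/1000*3/5 + 363/1000*7/10 = 6363/10000
  d_4[1] = 637/1000*2/5 + 363/1000*3/10 = 3637/10000
d_4 = (0=6363/10000, 1=3637/10000)

Answer: 6363/10000 3637/10000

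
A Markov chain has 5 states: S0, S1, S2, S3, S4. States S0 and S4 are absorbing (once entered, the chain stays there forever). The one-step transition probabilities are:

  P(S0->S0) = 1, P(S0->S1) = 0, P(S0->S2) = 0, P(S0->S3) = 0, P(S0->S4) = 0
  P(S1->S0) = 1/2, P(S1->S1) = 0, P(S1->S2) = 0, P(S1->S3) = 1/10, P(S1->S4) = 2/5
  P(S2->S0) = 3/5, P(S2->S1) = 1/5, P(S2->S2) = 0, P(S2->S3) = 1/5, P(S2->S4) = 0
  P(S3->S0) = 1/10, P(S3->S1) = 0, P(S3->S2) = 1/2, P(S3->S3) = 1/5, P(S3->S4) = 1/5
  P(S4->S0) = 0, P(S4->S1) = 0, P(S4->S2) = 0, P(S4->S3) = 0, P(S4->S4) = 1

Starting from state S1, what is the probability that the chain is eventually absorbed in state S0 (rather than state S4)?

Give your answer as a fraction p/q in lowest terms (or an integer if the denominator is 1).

Let a_i = P(absorbed in S0 | start in state i).
Boundary conditions: a_S0 = 1, a_S4 = 0.
For each transient state i, a_i = sum_j P(i->j) * a_j:
  a_S1 = 1/2*a_S0 + 0*a_S1 + 0*a_S2 + 1/10*a_S3 + 2/5*a_S4
  a_S2 = 3/5*a_S0 + 1/5*a_S1 + 0*a_S2 + 1/5*a_S3 + 0*a_S4
  a_S3 = 1/10*a_S0 + 0*a_S1 + 1/2*a_S2 + 1/5*a_S3 + 1/5*a_S4

Substituting a_S0 = 1 and a_S4 = 0, rearrange to (I - Q) a = r where r[i] = P(i -> S0):
  [1, 0, -1/10] . (a_S1, a_S2, a_S3) = 1/2
  [-1/5, 1, -1/5] . (a_S1, a_S2, a_S3) = 3/5
  [0, -1/2, 4/5] . (a_S1, a_S2, a_S3) = 1/10

Solving yields:
  a_S1 = 13/23
  a_S2 = 97/115
  a_S3 = 15/23

Starting state is S1, so the absorption probability is a_S1 = 13/23.

Answer: 13/23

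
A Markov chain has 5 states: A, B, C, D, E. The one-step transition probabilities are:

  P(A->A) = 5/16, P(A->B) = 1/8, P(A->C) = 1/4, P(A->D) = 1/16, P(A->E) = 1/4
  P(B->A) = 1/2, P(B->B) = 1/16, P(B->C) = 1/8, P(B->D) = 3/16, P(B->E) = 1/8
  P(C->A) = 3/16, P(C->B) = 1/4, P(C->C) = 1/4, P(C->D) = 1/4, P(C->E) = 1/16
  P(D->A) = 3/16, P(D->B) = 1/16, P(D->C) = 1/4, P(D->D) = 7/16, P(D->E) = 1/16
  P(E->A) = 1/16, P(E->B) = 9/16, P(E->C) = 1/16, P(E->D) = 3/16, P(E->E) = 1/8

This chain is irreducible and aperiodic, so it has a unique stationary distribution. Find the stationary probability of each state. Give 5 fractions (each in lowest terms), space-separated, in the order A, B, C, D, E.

Answer: 13548/51973 9473/51973 10533/51973 11613/51973 6806/51973

Derivation:
The stationary distribution satisfies pi = pi * P, i.e.:
  pi_A = 5/16*pi_A + 1/2*pi_B + 3/16*pi_C + 3/16*pi_D + 1/16*pi_E
  pi_B = 1/8*pi_A + 1/16*pi_B + 1/4*pi_C + 1/16*pi_D + 9/16*pi_E
  pi_C = 1/4*pi_A + 1/8*pi_B + 1/4*pi_C + 1/4*pi_D + 1/16*pi_E
  pi_D = 1/16*pi_A + 3/16*pi_B + 1/4*pi_C + 7/16*pi_D + 3/16*pi_E
  pi_E = 1/4*pi_A + 1/8*pi_B + 1/16*pi_C + 1/16*pi_D + 1/8*pi_E
with normalization: pi_A + pi_B + pi_C + pi_D + pi_E = 1.

Using the first 4 balance equations plus normalization, the linear system A*pi = b is:
  [-11/16, 1/2, 3/16, 3/16, 1/16] . pi = 0
  [1/8, -15/16, 1/4, 1/16, 9/16] . pi = 0
  [1/4, 1/8, -3/4, 1/4, 1/16] . pi = 0
  [1/16, 3/16, 1/4, -9/16, 3/16] . pi = 0
  [1, 1, 1, 1, 1] . pi = 1

Solving yields:
  pi_A = 13548/51973
  pi_B = 9473/51973
  pi_C = 10533/51973
  pi_D = 11613/51973
  pi_E = 6806/51973

Verification (pi * P):
  13548/51973*5/16 + 9473/51973*1/2 + 10533/51973*3/16 + 11613/51973*3/16 + 6806/51973*1/16 = 13548/51973 = pi_A  (ok)
  13548/51973*1/8 + 9473/51973*1/16 + 10533/51973*1/4 + 11613/51973*1/16 + 6806/51973*9/16 = 9473/51973 = pi_B  (ok)
  13548/51973*1/4 + 9473/51973*1/8 + 10533/51973*1/4 + 11613/51973*1/4 + 6806/51973*1/16 = 10533/51973 = pi_C  (ok)
  13548/51973*1/16 + 9473/51973*3/16 + 10533/51973*1/4 + 11613/51973*7/16 + 6806/51973*3/16 = 11613/51973 = pi_D  (ok)
  13548/51973*1/4 + 9473/51973*1/8 + 10533/51973*1/16 + 11613/51973*1/16 + 6806/51973*1/8 = 6806/51973 = pi_E  (ok)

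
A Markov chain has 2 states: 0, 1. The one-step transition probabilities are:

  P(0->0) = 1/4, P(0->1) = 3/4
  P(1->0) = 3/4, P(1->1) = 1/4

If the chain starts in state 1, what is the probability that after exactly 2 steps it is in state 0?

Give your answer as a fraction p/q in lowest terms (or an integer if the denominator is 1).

Answer: 3/8

Derivation:
Computing P^2 by repeated multiplication:
P^1 =
  0: [1/4, 3/4]
  1: [3/4, 1/4]
P^2 =
  0: [5/8, 3/8]
  1: [3/8, 5/8]

(P^2)[1 -> 0] = 3/8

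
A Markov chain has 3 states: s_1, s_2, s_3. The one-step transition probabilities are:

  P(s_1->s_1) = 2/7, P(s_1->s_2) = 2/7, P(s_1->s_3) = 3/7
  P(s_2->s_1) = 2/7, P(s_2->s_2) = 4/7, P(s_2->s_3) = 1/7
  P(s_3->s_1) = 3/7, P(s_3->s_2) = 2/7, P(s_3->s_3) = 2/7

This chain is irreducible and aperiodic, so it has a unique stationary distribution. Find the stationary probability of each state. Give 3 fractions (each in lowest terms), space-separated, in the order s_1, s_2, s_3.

The stationary distribution satisfies pi = pi * P, i.e.:
  pi_s_1 = 2/7*pi_s_1 + 2/7*pi_s_2 + 3/7*pi_s_3
  pi_s_2 = 2/7*pi_s_1 + 4/7*pi_s_2 + 2/7*pi_s_3
  pi_s_3 = 3/7*pi_s_1 + 1/7*pi_s_2 + 2/7*pi_s_3
with normalization: pi_s_1 + pi_s_2 + pi_s_3 = 1.

Using the first 2 balance equations plus normalization, the linear system A*pi = b is:
  [-5/7, 2/7, 3/7] . pi = 0
  [2/7, -3/7, 2/7] . pi = 0
  [1, 1, 1] . pi = 1

Solving yields:
  pi_s_1 = 13/40
  pi_s_2 = 2/5
  pi_s_3 = 11/40

Verification (pi * P):
  13/40*2/7 + 2/5*2/7 + 11/40*3/7 = 13/40 = pi_s_1  (ok)
  13/40*2/7 + 2/5*4/7 + 11/40*2/7 = 2/5 = pi_s_2  (ok)
  13/40*3/7 + 2/5*1/7 + 11/40*2/7 = 11/40 = pi_s_3  (ok)

Answer: 13/40 2/5 11/40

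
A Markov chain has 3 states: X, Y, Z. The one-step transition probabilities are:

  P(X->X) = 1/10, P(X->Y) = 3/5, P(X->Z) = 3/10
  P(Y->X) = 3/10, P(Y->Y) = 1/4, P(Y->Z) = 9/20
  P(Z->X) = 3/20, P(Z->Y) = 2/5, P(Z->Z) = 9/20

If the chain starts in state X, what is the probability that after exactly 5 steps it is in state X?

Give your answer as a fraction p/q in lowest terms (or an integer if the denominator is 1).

Answer: 314683/1600000

Derivation:
Computing P^5 by repeated multiplication:
P^1 =
  X: [1/10, 3/5, 3/10]
  Y: [3/10, 1/4, 9/20]
  Z: [3/20, 2/5, 9/20]
P^2 =
  X: [47/200, 33/100, 87/200]
  Y: [69/400, 169/400, 81/200]
  Z: [81/400, 37/100, 171/400]
P^3 =
  X: [751/4000, 159/400, 1659/4000]
  Y: [819/4000, 2969/8000, 3393/8000]
  Z: [1563/8000, 77/200, 3357/8000]
P^4 =
  X: [16019/80000, 15117/40000, 33747/80000]
  Y: [31269/160000, 12329/32000, 33543/80000]
  Z: [31677/160000, 15253/40000, 67311/160000]
P^5 =
  X: [314683/1600000, 306687/800000, 671943/1600000]
  Y: [316833/1600000, 1220141/3200000, 1346193/3200000]
  Z: [631359/3200000, 152959/400000, 1344969/3200000]

(P^5)[X -> X] = 314683/1600000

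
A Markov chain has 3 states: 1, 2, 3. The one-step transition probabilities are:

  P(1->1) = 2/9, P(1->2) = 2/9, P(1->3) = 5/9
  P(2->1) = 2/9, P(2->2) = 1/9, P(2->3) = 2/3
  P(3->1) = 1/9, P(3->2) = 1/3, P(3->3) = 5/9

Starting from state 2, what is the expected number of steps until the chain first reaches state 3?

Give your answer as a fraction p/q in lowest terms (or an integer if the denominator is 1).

Answer: 81/52

Derivation:
Let h_i = expected steps to first reach 3 from state i.
Boundary: h_3 = 0.
First-step equations for the other states:
  h_1 = 1 + 2/9*h_1 + 2/9*h_2 + 5/9*h_3
  h_2 = 1 + 2/9*h_1 + 1/9*h_2 + 2/3*h_3

Substituting h_3 = 0 and rearranging gives the linear system (I - Q) h = 1:
  [7/9, -2/9] . (h_1, h_2) = 1
  [-2/9, 8/9] . (h_1, h_2) = 1

Solving yields:
  h_1 = 45/26
  h_2 = 81/52

Starting state is 2, so the expected hitting time is h_2 = 81/52.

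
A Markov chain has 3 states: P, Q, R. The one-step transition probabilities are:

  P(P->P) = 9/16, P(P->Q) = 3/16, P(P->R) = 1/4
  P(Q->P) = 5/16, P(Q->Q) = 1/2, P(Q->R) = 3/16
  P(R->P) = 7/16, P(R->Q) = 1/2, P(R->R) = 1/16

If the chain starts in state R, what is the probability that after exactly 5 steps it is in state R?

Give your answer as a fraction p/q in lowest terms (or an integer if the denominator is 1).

Answer: 50199/262144

Derivation:
Computing P^5 by repeated multiplication:
P^1 =
  P: [9/16, 3/16, 1/4]
  Q: [5/16, 1/2, 3/16]
  R: [7/16, 1/2, 1/16]
P^2 =
  P: [31/64, 83/256, 49/256]
  Q: [53/128, 103/256, 47/256]
  R: [55/128, 93/256, 53/256]
P^3 =
  P: [937/2048, 357/1024, 397/2048]
  Q: [899/2048, 759/2048, 195/1024]
  R: [913/2048, 749/2048, 193/1024]
P^4 =
  P: [7391/16384, 11699/32768, 6287/32768]
  Q: [1827/4096, 11889/32768, 6263/32768]
  R: [1833/4096, 11819/32768, 6285/32768]
P^5 =
  P: [117771/262144, 94117/262144, 3141/16384]
  Q: [117415/262144, 23633/65536, 50197/262144]
  R: [117533/262144, 23603/65536, 50199/262144]

(P^5)[R -> R] = 50199/262144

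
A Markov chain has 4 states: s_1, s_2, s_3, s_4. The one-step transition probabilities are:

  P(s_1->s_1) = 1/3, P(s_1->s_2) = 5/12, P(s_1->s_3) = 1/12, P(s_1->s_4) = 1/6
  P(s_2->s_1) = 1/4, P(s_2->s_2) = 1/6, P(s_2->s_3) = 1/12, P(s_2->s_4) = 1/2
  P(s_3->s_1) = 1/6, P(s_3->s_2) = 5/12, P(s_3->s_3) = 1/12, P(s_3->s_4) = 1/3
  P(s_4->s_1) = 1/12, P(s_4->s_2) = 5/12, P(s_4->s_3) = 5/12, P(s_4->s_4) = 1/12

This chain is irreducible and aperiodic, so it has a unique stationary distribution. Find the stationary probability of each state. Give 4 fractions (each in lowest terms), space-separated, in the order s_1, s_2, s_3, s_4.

The stationary distribution satisfies pi = pi * P, i.e.:
  pi_s_1 = 1/3*pi_s_1 + 1/4*pi_s_2 + 1/6*pi_s_3 + 1/12*pi_s_4
  pi_s_2 = 5/12*pi_s_1 + 1/6*pi_s_2 + 5/12*pi_s_3 + 5/12*pi_s_4
  pi_s_3 = 1/12*pi_s_1 + 1/12*pi_s_2 + 1/12*pi_s_3 + 5/12*pi_s_4
  pi_s_4 = 1/6*pi_s_1 + 1/2*pi_s_2 + 1/3*pi_s_3 + 1/12*pi_s_4
with normalization: pi_s_1 + pi_s_2 + pi_s_3 + pi_s_4 = 1.

Using the first 3 balance equations plus normalization, the linear system A*pi = b is:
  [-2/3, 1/4, 1/6, 1/12] . pi = 0
  [5/12, -5/6, 5/12, 5/12] . pi = 0
  [1/12, 1/12, -11/12, 5/12] . pi = 0
  [1, 1, 1, 1] . pi = 1

Solving yields:
  pi_s_1 = 91/444
  pi_s_2 = 1/3
  pi_s_3 = 79/444
  pi_s_4 = 21/74

Verification (pi * P):
  91/444*1/3 + 1/3*1/4 + 79/444*1/6 + 21/74*1/12 = 91/444 = pi_s_1  (ok)
  91/444*5/12 + 1/3*1/6 + 79/444*5/12 + 21/74*5/12 = 1/3 = pi_s_2  (ok)
  91/444*1/12 + 1/3*1/12 + 79/444*1/12 + 21/74*5/12 = 79/444 = pi_s_3  (ok)
  91/444*1/6 + 1/3*1/2 + 79/444*1/3 + 21/74*1/12 = 21/74 = pi_s_4  (ok)

Answer: 91/444 1/3 79/444 21/74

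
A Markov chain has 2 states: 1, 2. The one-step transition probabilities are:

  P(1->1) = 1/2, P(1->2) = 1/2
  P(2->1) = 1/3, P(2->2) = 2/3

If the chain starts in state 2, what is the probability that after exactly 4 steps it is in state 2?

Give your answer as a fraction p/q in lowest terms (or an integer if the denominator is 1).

Answer: 389/648

Derivation:
Computing P^4 by repeated multiplication:
P^1 =
  1: [1/2, 1/2]
  2: [1/3, 2/3]
P^2 =
  1: [5/12, 7/12]
  2: [7/18, 11/18]
P^3 =
  1: [29/72, 43/72]
  2: [43/108, 65/108]
P^4 =
  1: [173/432, 259/432]
  2: [259/648, 389/648]

(P^4)[2 -> 2] = 389/648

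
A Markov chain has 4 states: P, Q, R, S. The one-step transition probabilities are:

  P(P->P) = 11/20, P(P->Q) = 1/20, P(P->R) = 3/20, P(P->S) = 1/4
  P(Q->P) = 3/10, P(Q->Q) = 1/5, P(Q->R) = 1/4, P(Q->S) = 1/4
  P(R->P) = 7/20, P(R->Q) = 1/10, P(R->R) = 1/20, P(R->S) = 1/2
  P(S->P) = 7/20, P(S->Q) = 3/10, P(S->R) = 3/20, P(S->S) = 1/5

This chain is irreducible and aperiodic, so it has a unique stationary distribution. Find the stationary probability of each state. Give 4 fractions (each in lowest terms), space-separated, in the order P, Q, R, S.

Answer: 1662/3881 575/3881 1163/7762 2125/7762

Derivation:
The stationary distribution satisfies pi = pi * P, i.e.:
  pi_P = 11/20*pi_P + 3/10*pi_Q + 7/20*pi_R + 7/20*pi_S
  pi_Q = 1/20*pi_P + 1/5*pi_Q + 1/10*pi_R + 3/10*pi_S
  pi_R = 3/20*pi_P + 1/4*pi_Q + 1/20*pi_R + 3/20*pi_S
  pi_S = 1/4*pi_P + 1/4*pi_Q + 1/2*pi_R + 1/5*pi_S
with normalization: pi_P + pi_Q + pi_R + pi_S = 1.

Using the first 3 balance equations plus normalization, the linear system A*pi = b is:
  [-9/20, 3/10, 7/20, 7/20] . pi = 0
  [1/20, -4/5, 1/10, 3/10] . pi = 0
  [3/20, 1/4, -19/20, 3/20] . pi = 0
  [1, 1, 1, 1] . pi = 1

Solving yields:
  pi_P = 1662/3881
  pi_Q = 575/3881
  pi_R = 1163/7762
  pi_S = 2125/7762

Verification (pi * P):
  1662/3881*11/20 + 575/3881*3/10 + 1163/7762*7/20 + 2125/7762*7/20 = 1662/3881 = pi_P  (ok)
  1662/3881*1/20 + 575/3881*1/5 + 1163/7762*1/10 + 2125/7762*3/10 = 575/3881 = pi_Q  (ok)
  1662/3881*3/20 + 575/3881*1/4 + 1163/7762*1/20 + 2125/7762*3/20 = 1163/7762 = pi_R  (ok)
  1662/3881*1/4 + 575/3881*1/4 + 1163/7762*1/2 + 2125/7762*1/5 = 2125/7762 = pi_S  (ok)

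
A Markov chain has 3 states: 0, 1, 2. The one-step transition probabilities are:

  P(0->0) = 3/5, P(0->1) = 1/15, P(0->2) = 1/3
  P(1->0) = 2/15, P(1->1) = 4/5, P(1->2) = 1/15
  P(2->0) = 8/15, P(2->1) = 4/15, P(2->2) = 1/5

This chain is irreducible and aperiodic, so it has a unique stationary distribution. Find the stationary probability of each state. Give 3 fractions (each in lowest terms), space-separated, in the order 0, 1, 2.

Answer: 2/5 2/5 1/5

Derivation:
The stationary distribution satisfies pi = pi * P, i.e.:
  pi_0 = 3/5*pi_0 + 2/15*pi_1 + 8/15*pi_2
  pi_1 = 1/15*pi_0 + 4/5*pi_1 + 4/15*pi_2
  pi_2 = 1/3*pi_0 + 1/15*pi_1 + 1/5*pi_2
with normalization: pi_0 + pi_1 + pi_2 = 1.

Using the first 2 balance equations plus normalization, the linear system A*pi = b is:
  [-2/5, 2/15, 8/15] . pi = 0
  [1/15, -1/5, 4/15] . pi = 0
  [1, 1, 1] . pi = 1

Solving yields:
  pi_0 = 2/5
  pi_1 = 2/5
  pi_2 = 1/5

Verification (pi * P):
  2/5*3/5 + 2/5*2/15 + 1/5*8/15 = 2/5 = pi_0  (ok)
  2/5*1/15 + 2/5*4/5 + 1/5*4/15 = 2/5 = pi_1  (ok)
  2/5*1/3 + 2/5*1/15 + 1/5*1/5 = 1/5 = pi_2  (ok)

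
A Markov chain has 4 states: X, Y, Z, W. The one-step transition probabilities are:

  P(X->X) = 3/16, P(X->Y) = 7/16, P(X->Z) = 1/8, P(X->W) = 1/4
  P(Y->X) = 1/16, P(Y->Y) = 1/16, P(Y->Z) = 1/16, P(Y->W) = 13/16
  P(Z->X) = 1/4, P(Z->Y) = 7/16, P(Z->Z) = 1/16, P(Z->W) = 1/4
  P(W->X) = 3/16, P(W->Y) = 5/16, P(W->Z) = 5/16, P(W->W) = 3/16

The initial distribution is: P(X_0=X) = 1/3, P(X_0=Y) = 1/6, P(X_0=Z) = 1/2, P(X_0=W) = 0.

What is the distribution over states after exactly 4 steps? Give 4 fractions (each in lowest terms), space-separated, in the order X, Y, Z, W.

Answer: 1001/6144 18617/65536 64567/393216 50961/131072

Derivation:
Propagating the distribution step by step (d_{t+1} = d_t * P):
d_0 = (X=1/3, Y=1/6, Z=1/2, W=0)
  d_1[X] = 1/3*3/16 + 1/6*1/16 + 1/2*1/4 + 0*3/16 = 19/96
  d_1[Y] = 1/3*7/16 + 1/6*1/16 + 1/2*7/16 + 0*5/16 = 3/8
  d_1[Z] = 1/3*1/8 + 1/6*1/16 + 1/2*1/16 + 0*5/16 = 1/12
  d_1[W] = 1/3*1/4 + 1/6*13/16 + 1/2*1/4 + 0*3/16 = 11/32
d_1 = (X=19/96, Y=3/8, Z=1/12, W=11/32)
  d_2[X] = 19/96*3/16 + 3/8*1/16 + 1/12*1/4 + 11/32*3/16 = 7/48
  d_2[Y] = 19/96*7/16 + 3/8*1/16 + 1/12*7/16 + 11/32*5/16 = 65/256
  d_2[Z] = 19/96*1/8 + 3/8*1/16 + 1/12*1/16 + 11/32*5/16 = 247/1536
  d_2[W] = 19/96*1/4 + 3/8*13/16 + 1/12*1/4 + 11/32*3/16 = 225/512
d_2 = (X=7/48, Y=65/256, Z=247/1536, W=225/512)
  d_3[X] = 7/48*3/16 + 65/256*1/16 + 247/1536*1/4 + 225/512*3/16 = 4075/24576
  d_3[Y] = 7/48*7/16 + 65/256*1/16 + 247/1536*7/16 + 225/512*5/16 = 1177/4096
  d_3[Z] = 7/48*1/8 + 65/256*1/16 + 247/1536*1/16 + 225/512*5/16 = 1115/6144
  d_3[W] = 7/48*1/4 + 65/256*13/16 + 247/1536*1/4 + 225/512*3/16 = 2993/8192
d_3 = (X=4075/24576, Y=1177/4096, Z=1115/6144, W=2993/8192)
  d_4[X] = 4075/24576*3/16 + 1177/4096*1/16 + 1115/6144*1/4 + 2993/8192*3/16 = 1001/6144
  d_4[Y] = 4075/24576*7/16 + 1177/4096*1/16 + 1115/6144*7/16 + 2993/8192*5/16 = 18617/65536
  d_4[Z] = 4075/24576*1/8 + 1177/4096*1/16 + 1115/6144*1/16 + 2993/8192*5/16 = 64567/393216
  d_4[W] = 4075/24576*1/4 + 1177/4096*13/16 + 1115/6144*1/4 + 2993/8192*3/16 = 50961/131072
d_4 = (X=1001/6144, Y=18617/65536, Z=64567/393216, W=50961/131072)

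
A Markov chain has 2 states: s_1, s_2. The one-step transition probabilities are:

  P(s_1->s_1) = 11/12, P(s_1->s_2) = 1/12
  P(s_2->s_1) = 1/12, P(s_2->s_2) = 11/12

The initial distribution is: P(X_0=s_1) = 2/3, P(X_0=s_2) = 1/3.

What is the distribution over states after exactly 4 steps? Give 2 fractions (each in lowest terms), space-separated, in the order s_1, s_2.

Answer: 4513/7776 3263/7776

Derivation:
Propagating the distribution step by step (d_{t+1} = d_t * P):
d_0 = (s_1=2/3, s_2=1/3)
  d_1[s_1] = 2/3*11/12 + 1/3*1/12 = 23/36
  d_1[s_2] = 2/3*1/12 + 1/3*11/12 = 13/36
d_1 = (s_1=23/36, s_2=13/36)
  d_2[s_1] = 23/36*11/12 + 13/36*1/12 = 133/216
  d_2[s_2] = 23/36*1/12 + 13/36*11/12 = 83/216
d_2 = (s_1=133/216, s_2=83/216)
  d_3[s_1] = 133/216*11/12 + 83/216*1/12 = 773/1296
  d_3[s_2] = 133/216*1/12 + 83/216*11/12 = 523/1296
d_3 = (s_1=773/1296, s_2=523/1296)
  d_4[s_1] = 773/1296*11/12 + 523/1296*1/12 = 4513/7776
  d_4[s_2] = 773/1296*1/12 + 523/1296*11/12 = 3263/7776
d_4 = (s_1=4513/7776, s_2=3263/7776)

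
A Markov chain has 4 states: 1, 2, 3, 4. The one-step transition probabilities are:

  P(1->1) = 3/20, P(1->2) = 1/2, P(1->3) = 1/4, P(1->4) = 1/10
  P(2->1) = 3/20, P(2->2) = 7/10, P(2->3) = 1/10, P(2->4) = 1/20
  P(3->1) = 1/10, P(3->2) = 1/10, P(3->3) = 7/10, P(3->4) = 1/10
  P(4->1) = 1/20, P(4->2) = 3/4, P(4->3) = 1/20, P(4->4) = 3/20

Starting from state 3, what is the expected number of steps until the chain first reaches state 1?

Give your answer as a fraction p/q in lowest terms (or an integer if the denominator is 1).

Answer: 165/19

Derivation:
Let h_i = expected steps to first reach 1 from state i.
Boundary: h_1 = 0.
First-step equations for the other states:
  h_2 = 1 + 3/20*h_1 + 7/10*h_2 + 1/10*h_3 + 1/20*h_4
  h_3 = 1 + 1/10*h_1 + 1/10*h_2 + 7/10*h_3 + 1/10*h_4
  h_4 = 1 + 1/20*h_1 + 3/4*h_2 + 1/20*h_3 + 3/20*h_4

Substituting h_1 = 0 and rearranging gives the linear system (I - Q) h = 1:
  [3/10, -1/10, -1/20] . (h_2, h_3, h_4) = 1
  [-1/10, 3/10, -1/10] . (h_2, h_3, h_4) = 1
  [-3/4, -1/20, 17/20] . (h_2, h_3, h_4) = 1

Solving yields:
  h_2 = 145/19
  h_3 = 165/19
  h_4 = 160/19

Starting state is 3, so the expected hitting time is h_3 = 165/19.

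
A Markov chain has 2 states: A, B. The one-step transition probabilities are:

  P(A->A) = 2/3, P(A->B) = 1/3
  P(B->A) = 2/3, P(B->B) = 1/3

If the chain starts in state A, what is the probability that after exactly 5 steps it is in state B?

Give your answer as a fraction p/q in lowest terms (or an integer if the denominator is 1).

Computing P^5 by repeated multiplication:
P^1 =
  A: [2/3, 1/3]
  B: [2/3, 1/3]
P^2 =
  A: [2/3, 1/3]
  B: [2/3, 1/3]
P^3 =
  A: [2/3, 1/3]
  B: [2/3, 1/3]
P^4 =
  A: [2/3, 1/3]
  B: [2/3, 1/3]
P^5 =
  A: [2/3, 1/3]
  B: [2/3, 1/3]

(P^5)[A -> B] = 1/3

Answer: 1/3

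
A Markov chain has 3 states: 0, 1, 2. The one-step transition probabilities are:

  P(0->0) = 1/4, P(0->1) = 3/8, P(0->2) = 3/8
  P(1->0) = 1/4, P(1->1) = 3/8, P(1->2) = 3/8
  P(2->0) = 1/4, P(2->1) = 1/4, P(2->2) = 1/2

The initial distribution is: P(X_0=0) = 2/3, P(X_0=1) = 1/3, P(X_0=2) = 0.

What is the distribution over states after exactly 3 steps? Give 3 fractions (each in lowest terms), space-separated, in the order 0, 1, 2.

Answer: 1/4 165/512 219/512

Derivation:
Propagating the distribution step by step (d_{t+1} = d_t * P):
d_0 = (0=2/3, 1=1/3, 2=0)
  d_1[0] = 2/3*1/4 + 1/3*1/4 + 0*1/4 = 1/4
  d_1[1] = 2/3*3/8 + 1/3*3/8 + 0*1/4 = 3/8
  d_1[2] = 2/3*3/8 + 1/3*3/8 + 0*1/2 = 3/8
d_1 = (0=1/4, 1=3/8, 2=3/8)
  d_2[0] = 1/4*1/4 + 3/8*1/4 + 3/8*1/4 = 1/4
  d_2[1] = 1/4*3/8 + 3/8*3/8 + 3/8*1/4 = 21/64
  d_2[2] = 1/4*3/8 + 3/8*3/8 + 3/8*1/2 = 27/64
d_2 = (0=1/4, 1=21/64, 2=27/64)
  d_3[0] = 1/4*1/4 + 21/64*1/4 + 27/64*1/4 = 1/4
  d_3[1] = 1/4*3/8 + 21/64*3/8 + 27/64*1/4 = 165/512
  d_3[2] = 1/4*3/8 + 21/64*3/8 + 27/64*1/2 = 219/512
d_3 = (0=1/4, 1=165/512, 2=219/512)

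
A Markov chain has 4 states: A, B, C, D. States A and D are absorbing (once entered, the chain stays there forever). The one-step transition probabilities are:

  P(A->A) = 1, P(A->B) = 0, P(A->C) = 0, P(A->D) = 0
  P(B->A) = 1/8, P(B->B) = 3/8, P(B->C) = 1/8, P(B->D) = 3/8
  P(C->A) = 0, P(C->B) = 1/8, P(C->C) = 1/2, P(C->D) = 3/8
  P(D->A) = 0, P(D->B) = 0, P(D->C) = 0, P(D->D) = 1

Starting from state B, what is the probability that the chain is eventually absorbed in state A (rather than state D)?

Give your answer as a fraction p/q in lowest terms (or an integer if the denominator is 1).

Answer: 4/19

Derivation:
Let a_i = P(absorbed in A | start in state i).
Boundary conditions: a_A = 1, a_D = 0.
For each transient state i, a_i = sum_j P(i->j) * a_j:
  a_B = 1/8*a_A + 3/8*a_B + 1/8*a_C + 3/8*a_D
  a_C = 0*a_A + 1/8*a_B + 1/2*a_C + 3/8*a_D

Substituting a_A = 1 and a_D = 0, rearrange to (I - Q) a = r where r[i] = P(i -> A):
  [5/8, -1/8] . (a_B, a_C) = 1/8
  [-1/8, 1/2] . (a_B, a_C) = 0

Solving yields:
  a_B = 4/19
  a_C = 1/19

Starting state is B, so the absorption probability is a_B = 4/19.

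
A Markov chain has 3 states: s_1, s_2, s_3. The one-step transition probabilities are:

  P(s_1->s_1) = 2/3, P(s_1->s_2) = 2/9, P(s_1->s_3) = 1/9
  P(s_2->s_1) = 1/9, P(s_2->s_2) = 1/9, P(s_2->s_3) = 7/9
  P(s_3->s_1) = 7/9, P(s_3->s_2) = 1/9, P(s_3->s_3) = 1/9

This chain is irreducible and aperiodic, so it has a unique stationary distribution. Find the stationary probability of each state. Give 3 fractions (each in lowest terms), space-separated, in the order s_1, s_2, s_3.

Answer: 19/32 17/96 11/48

Derivation:
The stationary distribution satisfies pi = pi * P, i.e.:
  pi_s_1 = 2/3*pi_s_1 + 1/9*pi_s_2 + 7/9*pi_s_3
  pi_s_2 = 2/9*pi_s_1 + 1/9*pi_s_2 + 1/9*pi_s_3
  pi_s_3 = 1/9*pi_s_1 + 7/9*pi_s_2 + 1/9*pi_s_3
with normalization: pi_s_1 + pi_s_2 + pi_s_3 = 1.

Using the first 2 balance equations plus normalization, the linear system A*pi = b is:
  [-1/3, 1/9, 7/9] . pi = 0
  [2/9, -8/9, 1/9] . pi = 0
  [1, 1, 1] . pi = 1

Solving yields:
  pi_s_1 = 19/32
  pi_s_2 = 17/96
  pi_s_3 = 11/48

Verification (pi * P):
  19/32*2/3 + 17/96*1/9 + 11/48*7/9 = 19/32 = pi_s_1  (ok)
  19/32*2/9 + 17/96*1/9 + 11/48*1/9 = 17/96 = pi_s_2  (ok)
  19/32*1/9 + 17/96*7/9 + 11/48*1/9 = 11/48 = pi_s_3  (ok)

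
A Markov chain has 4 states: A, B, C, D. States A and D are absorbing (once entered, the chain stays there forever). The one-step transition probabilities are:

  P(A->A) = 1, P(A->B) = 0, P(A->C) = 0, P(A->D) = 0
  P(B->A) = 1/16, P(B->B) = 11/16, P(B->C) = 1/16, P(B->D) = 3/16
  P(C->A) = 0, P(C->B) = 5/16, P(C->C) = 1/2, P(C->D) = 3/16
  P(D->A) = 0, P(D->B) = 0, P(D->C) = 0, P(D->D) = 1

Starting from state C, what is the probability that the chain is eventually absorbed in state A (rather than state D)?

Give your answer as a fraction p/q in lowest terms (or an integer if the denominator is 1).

Let a_i = P(absorbed in A | start in state i).
Boundary conditions: a_A = 1, a_D = 0.
For each transient state i, a_i = sum_j P(i->j) * a_j:
  a_B = 1/16*a_A + 11/16*a_B + 1/16*a_C + 3/16*a_D
  a_C = 0*a_A + 5/16*a_B + 1/2*a_C + 3/16*a_D

Substituting a_A = 1 and a_D = 0, rearrange to (I - Q) a = r where r[i] = P(i -> A):
  [5/16, -1/16] . (a_B, a_C) = 1/16
  [-5/16, 1/2] . (a_B, a_C) = 0

Solving yields:
  a_B = 8/35
  a_C = 1/7

Starting state is C, so the absorption probability is a_C = 1/7.

Answer: 1/7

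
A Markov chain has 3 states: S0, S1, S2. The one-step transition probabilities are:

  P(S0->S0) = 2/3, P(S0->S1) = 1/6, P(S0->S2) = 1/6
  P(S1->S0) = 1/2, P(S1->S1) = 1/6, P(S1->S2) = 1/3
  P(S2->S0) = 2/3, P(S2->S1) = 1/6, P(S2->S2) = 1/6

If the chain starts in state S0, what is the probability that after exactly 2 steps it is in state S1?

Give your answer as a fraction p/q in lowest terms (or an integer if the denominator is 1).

Computing P^2 by repeated multiplication:
P^1 =
  S0: [2/3, 1/6, 1/6]
  S1: [1/2, 1/6, 1/3]
  S2: [2/3, 1/6, 1/6]
P^2 =
  S0: [23/36, 1/6, 7/36]
  S1: [23/36, 1/6, 7/36]
  S2: [23/36, 1/6, 7/36]

(P^2)[S0 -> S1] = 1/6

Answer: 1/6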